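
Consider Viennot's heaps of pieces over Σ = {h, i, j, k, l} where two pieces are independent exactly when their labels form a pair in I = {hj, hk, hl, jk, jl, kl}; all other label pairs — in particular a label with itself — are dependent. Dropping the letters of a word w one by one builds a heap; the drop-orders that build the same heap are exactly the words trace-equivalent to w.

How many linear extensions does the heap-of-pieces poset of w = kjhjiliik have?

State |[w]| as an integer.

piece 0:k — minimal
piece 1:j — minimal
piece 2:h — minimal
piece 3:j rests on {1:j}
piece 4:i rests on {0:k, 2:h, 3:j}
piece 5:l rests on {4:i}
piece 6:i rests on {5:l}
piece 7:i rests on {6:i}
piece 8:k rests on {7:i}
minimal pieces: {0:k, 1:j, 2:h}
ways to finish when only these pieces remain (= sum over removing one remaining piece with nothing left below it):
  1 left: {8}→1
  2 left: {7,8}→1
  3 left: {6,7,8}→1
  4 left: {5,6,7,8}→1
  5 left: {4,5,6,7,8}→1
  6 left: {0,4,5,6,7,8}→1  {2,4,5,6,7,8}→1  {3,4,5,6,7,8}→1
  7 left: {0,2,4,5,6,7,8}→2  {0,3,4,5,6,7,8}→2  {1,3,4,5,6,7,8}→1  {2,3,4,5,6,7,8}→2
  placing 0:k first → 3 extensions
  placing 1:j first → 6 extensions
  placing 2:h first → 3 extensions
total linear extensions = 12

12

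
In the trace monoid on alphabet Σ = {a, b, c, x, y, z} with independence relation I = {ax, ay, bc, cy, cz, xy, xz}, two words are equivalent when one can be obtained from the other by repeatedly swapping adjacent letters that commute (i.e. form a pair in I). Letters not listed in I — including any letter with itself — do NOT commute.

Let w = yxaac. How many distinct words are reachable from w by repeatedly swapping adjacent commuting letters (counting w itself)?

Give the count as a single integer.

15

piece 0:y — minimal
piece 1:x — minimal
piece 2:a — minimal
piece 3:a rests on {2:a}
piece 4:c rests on {1:x, 3:a}
minimal pieces: {0:y, 1:x, 2:a}
ways to finish when only these pieces remain (= sum over removing one remaining piece with nothing left below it):
  1 left: {0}→1  {4}→1
  2 left: {0,4}→2  {1,4}→1  {3,4}→1
  3 left: {0,1,4}→3  {0,3,4}→3  {1,3,4}→2  {2,3,4}→1
  placing 0:y first → 3 extensions
  placing 1:x first → 4 extensions
  placing 2:a first → 8 extensions
total linear extensions = 15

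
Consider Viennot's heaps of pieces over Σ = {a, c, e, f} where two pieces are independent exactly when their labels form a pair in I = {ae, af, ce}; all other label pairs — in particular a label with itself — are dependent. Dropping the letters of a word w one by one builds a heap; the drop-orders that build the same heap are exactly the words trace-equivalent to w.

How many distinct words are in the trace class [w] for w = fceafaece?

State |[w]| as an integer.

piece 0:f — minimal
piece 1:c rests on {0:f}
piece 2:e rests on {0:f}
piece 3:a rests on {1:c}
piece 4:f rests on {1:c, 2:e}
piece 5:a rests on {3:a}
piece 6:e rests on {4:f}
piece 7:c rests on {4:f, 5:a}
piece 8:e rests on {6:e}
minimal pieces: {0:f}
ways to finish when only these pieces remain (= sum over removing one remaining piece with nothing left below it):
  1 left: {7}→1  {8}→1
  2 left: {5,7}→1  {6,8}→1  {7,8}→2
  3 left: {3,5,7}→1  {5,7,8}→3  {6,7,8}→3
  4 left: {3,5,7,8}→4  {4,6,7,8}→3  {5,6,7,8}→6
  5 left: {2,4,6,7,8}→3  {3,5,6,7,8}→10  {4,5,6,7,8}→9
  6 left: {2,4,5,6,7,8}→12  {3,4,5,6,7,8}→19
  7 left: {1,3,4,5,6,7,8}→19  {2,3,4,5,6,7,8}→31
  placing 0:f first → 50 extensions

50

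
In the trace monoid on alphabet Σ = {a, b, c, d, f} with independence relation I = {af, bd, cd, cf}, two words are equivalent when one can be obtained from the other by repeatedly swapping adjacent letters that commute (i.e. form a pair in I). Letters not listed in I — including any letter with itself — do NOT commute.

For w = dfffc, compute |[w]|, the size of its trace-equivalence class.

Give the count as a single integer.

drop 0:d onto floor
drop 1:f onto {0:d}
drop 2:f onto {1:f}
drop 3:f onto {2:f}
drop 4:c onto floor
ground layer = {0:d, 4:c}
drop-orders for the pieces not yet dropped (sum over which currently-grounded one goes next):
  1 to go: {3} 1  {4} 1
  2 to go: {2,3} 1  {3,4} 2
  3 to go: {1,2,3} 1  {2,3,4} 3
  if 0:d drops first: 4 orders
  if 4:c drops first: 1 orders
heap linearizations: 5

5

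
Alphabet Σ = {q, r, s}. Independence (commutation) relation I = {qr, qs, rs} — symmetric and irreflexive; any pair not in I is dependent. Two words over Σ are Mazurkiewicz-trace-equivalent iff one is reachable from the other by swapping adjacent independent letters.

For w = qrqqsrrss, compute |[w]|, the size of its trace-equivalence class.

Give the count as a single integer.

piece 0:q — minimal
piece 1:r — minimal
piece 2:q rests on {0:q}
piece 3:q rests on {2:q}
piece 4:s — minimal
piece 5:r rests on {1:r}
piece 6:r rests on {5:r}
piece 7:s rests on {4:s}
piece 8:s rests on {7:s}
minimal pieces: {0:q, 1:r, 4:s}
ways to finish when only these pieces remain (= sum over removing one remaining piece with nothing left below it):
  1 left: {3}→1  {6}→1  {8}→1
  2 left: {2,3}→1  {3,6}→2  {3,8}→2  {5,6}→1  {6,8}→2  {7,8}→1
  3 left: {0,2,3}→1  {1,5,6}→1  {2,3,6}→3  {2,3,8}→3  {3,5,6}→3  {3,6,8}→6  {3,7,8}→3  {4,7,8}→1  {5,6,8}→3  {6,7,8}→3
  4 left: {0,2,3,6}→4  {0,2,3,8}→4  {1,3,5,6}→4  {1,5,6,8}→4  {2,3,5,6}→6  {2,3,6,8}→12  {2,3,7,8}→6  {3,4,7,8}→4  {3,5,6,8}→12  {3,6,7,8}→12  {4,6,7,8}→4  {5,6,7,8}→6
  5 left: {0,2,3,5,6}→10  {0,2,3,6,8}→20  {0,2,3,7,8}→10  {1,2,3,5,6}→10  {1,3,5,6,8}→20  {1,5,6,7,8}→10  {2,3,4,7,8}→10  {2,3,5,6,8}→30  {2,3,6,7,8}→30  {3,4,6,7,8}→20  {3,5,6,7,8}→30  {4,5,6,7,8}→10
  6 left: {0,1,2,3,5,6}→20  {0,2,3,4,7,8}→20  {0,2,3,5,6,8}→60  {0,2,3,6,7,8}→60  {1,2,3,5,6,8}→60  {1,3,5,6,7,8}→60  {1,4,5,6,7,8}→20  {2,3,4,6,7,8}→60  {2,3,5,6,7,8}→90  {3,4,5,6,7,8}→60
  7 left: {0,1,2,3,5,6,8}→140  {0,2,3,4,6,7,8}→140  {0,2,3,5,6,7,8}→210  {1,2,3,5,6,7,8}→210  {1,3,4,5,6,7,8}→140  {2,3,4,5,6,7,8}→210
  placing 0:q first → 560 extensions
  placing 1:r first → 560 extensions
  placing 4:s first → 560 extensions
total linear extensions = 1680

1680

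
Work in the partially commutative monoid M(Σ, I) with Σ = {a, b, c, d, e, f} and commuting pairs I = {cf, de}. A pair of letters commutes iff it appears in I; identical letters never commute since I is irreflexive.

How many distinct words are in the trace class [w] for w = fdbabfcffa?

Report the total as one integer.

#0=f has no predecessor
#1=d depends on [0:f]
#2=b depends on [1:d]
#3=a depends on [2:b]
#4=b depends on [3:a]
#5=f depends on [4:b]
#6=c depends on [4:b]
#7=f depends on [5:f]
#8=f depends on [7:f]
#9=a depends on [6:c, 8:f]
sources: [0:f]
N(rest) = Σ N(rest − s) over sources s of rest; N(one piece) = 1:
  size 1 → [9]=1
  size 2 → [6,9]=1  [8,9]=1
  size 3 → [6,8,9]=2  [7,8,9]=1
  size 4 → [5,7,8,9]=1  [6,7,8,9]=3
  size 5 → [5,6,7,8,9]=4
  size 6 → [4,5,6,7,8,9]=4
  size 7 → [3,4,5,6,7,8,9]=4
  size 8 → [2,3,4,5,6,7,8,9]=4
  first=0(f) contributes 4

4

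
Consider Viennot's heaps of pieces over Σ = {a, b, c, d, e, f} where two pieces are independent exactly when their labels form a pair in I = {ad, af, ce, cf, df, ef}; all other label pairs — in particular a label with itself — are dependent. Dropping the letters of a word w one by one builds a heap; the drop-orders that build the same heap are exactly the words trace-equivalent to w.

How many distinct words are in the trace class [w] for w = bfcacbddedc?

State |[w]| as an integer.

#0=b has no predecessor
#1=f depends on [0:b]
#2=c depends on [0:b]
#3=a depends on [2:c]
#4=c depends on [3:a]
#5=b depends on [1:f, 4:c]
#6=d depends on [5:b]
#7=d depends on [6:d]
#8=e depends on [7:d]
#9=d depends on [8:e]
#10=c depends on [9:d]
sources: [0:b]
N(rest) = Σ N(rest − s) over sources s of rest; N(one piece) = 1:
  size 1 → [10]=1
  size 2 → [9,10]=1
  size 3 → [8,9,10]=1
  size 4 → [7,8,9,10]=1
  size 5 → [6,7,8,9,10]=1
  size 6 → [5,6,7,8,9,10]=1
  size 7 → [1,5,6,7,8,9,10]=1  [4,5,6,7,8,9,10]=1
  size 8 → [1,4,5,6,7,8,9,10]=2  [3,4,5,6,7,8,9,10]=1
  size 9 → [1,3,4,5,6,7,8,9,10]=3  [2,3,4,5,6,7,8,9,10]=1
  first=0(b) contributes 4

4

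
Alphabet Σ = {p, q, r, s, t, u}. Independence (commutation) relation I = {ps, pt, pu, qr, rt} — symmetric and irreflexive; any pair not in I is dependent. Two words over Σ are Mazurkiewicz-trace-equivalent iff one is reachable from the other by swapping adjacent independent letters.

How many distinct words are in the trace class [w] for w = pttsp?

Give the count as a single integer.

10

piece 0:p — minimal
piece 1:t — minimal
piece 2:t rests on {1:t}
piece 3:s rests on {2:t}
piece 4:p rests on {0:p}
minimal pieces: {0:p, 1:t}
ways to finish when only these pieces remain (= sum over removing one remaining piece with nothing left below it):
  1 left: {3}→1  {4}→1
  2 left: {0,4}→1  {2,3}→1  {3,4}→2
  3 left: {0,3,4}→3  {1,2,3}→1  {2,3,4}→3
  placing 0:p first → 4 extensions
  placing 1:t first → 6 extensions
total linear extensions = 10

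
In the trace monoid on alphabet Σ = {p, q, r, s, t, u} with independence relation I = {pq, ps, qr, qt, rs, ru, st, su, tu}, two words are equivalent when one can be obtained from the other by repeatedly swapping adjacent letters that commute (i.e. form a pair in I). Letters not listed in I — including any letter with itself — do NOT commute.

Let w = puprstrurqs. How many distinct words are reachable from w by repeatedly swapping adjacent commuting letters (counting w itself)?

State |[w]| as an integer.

245

#0=p has no predecessor
#1=u depends on [0:p]
#2=p depends on [1:u]
#3=r depends on [2:p]
#4=s has no predecessor
#5=t depends on [3:r]
#6=r depends on [5:t]
#7=u depends on [2:p]
#8=r depends on [6:r]
#9=q depends on [4:s, 7:u]
#10=s depends on [9:q]
sources: [0:p, 4:s]
N(rest) = Σ N(rest − s) over sources s of rest; N(one piece) = 1:
  size 1 → [8]=1  [10]=1
  size 2 → [6,8]=1  [8,10]=2  [9,10]=1
  size 3 → [4,9,10]=1  [5,6,8]=1  [6,8,10]=3  [7,9,10]=1  [8,9,10]=3
  size 4 → [3,5,6,8]=1  [4,7,9,10]=2  [4,8,9,10]=4  [5,6,8,10]=4  [6,8,9,10]=6  [7,8,9,10]=4
  size 5 → [3,5,6,8,10]=5  [4,6,8,9,10]=10  [4,7,8,9,10]=10  [5,6,8,9,10]=10  [6,7,8,9,10]=10
  size 6 → [3,5,6,8,9,10]=15  [4,5,6,8,9,10]=20  [4,6,7,8,9,10]=30  [5,6,7,8,9,10]=20
  size 7 → [3,4,5,6,8,9,10]=35  [3,5,6,7,8,9,10]=35  [4,5,6,7,8,9,10]=70
  size 8 → [2,3,5,6,7,8,9,10]=35  [3,4,5,6,7,8,9,10]=140
  size 9 → [1,2,3,5,6,7,8,9,10]=35  [2,3,4,5,6,7,8,9,10]=175
  first=0(p) contributes 210
  first=4(s) contributes 35
|[w]| = 245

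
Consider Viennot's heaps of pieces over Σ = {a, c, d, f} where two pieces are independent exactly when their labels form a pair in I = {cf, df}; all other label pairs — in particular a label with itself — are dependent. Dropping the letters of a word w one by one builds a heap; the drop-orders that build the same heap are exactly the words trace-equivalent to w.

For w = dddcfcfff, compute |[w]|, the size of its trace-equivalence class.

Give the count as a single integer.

126

piece 0:d — minimal
piece 1:d rests on {0:d}
piece 2:d rests on {1:d}
piece 3:c rests on {2:d}
piece 4:f — minimal
piece 5:c rests on {3:c}
piece 6:f rests on {4:f}
piece 7:f rests on {6:f}
piece 8:f rests on {7:f}
minimal pieces: {0:d, 4:f}
ways to finish when only these pieces remain (= sum over removing one remaining piece with nothing left below it):
  1 left: {5}→1  {8}→1
  2 left: {3,5}→1  {5,8}→2  {7,8}→1
  3 left: {2,3,5}→1  {3,5,8}→3  {5,7,8}→3  {6,7,8}→1
  4 left: {1,2,3,5}→1  {2,3,5,8}→4  {3,5,7,8}→6  {4,6,7,8}→1  {5,6,7,8}→4
  5 left: {0,1,2,3,5}→1  {1,2,3,5,8}→5  {2,3,5,7,8}→10  {3,5,6,7,8}→10  {4,5,6,7,8}→5
  6 left: {0,1,2,3,5,8}→6  {1,2,3,5,7,8}→15  {2,3,5,6,7,8}→20  {3,4,5,6,7,8}→15
  7 left: {0,1,2,3,5,7,8}→21  {1,2,3,5,6,7,8}→35  {2,3,4,5,6,7,8}→35
  placing 0:d first → 70 extensions
  placing 4:f first → 56 extensions
total linear extensions = 126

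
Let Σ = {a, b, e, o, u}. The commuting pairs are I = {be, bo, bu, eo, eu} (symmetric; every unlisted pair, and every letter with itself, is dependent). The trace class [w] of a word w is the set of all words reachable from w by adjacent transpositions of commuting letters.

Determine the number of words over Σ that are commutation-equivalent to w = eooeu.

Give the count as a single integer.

drop 0:e onto floor
drop 1:o onto floor
drop 2:o onto {1:o}
drop 3:e onto {0:e}
drop 4:u onto {2:o}
ground layer = {0:e, 1:o}
drop-orders for the pieces not yet dropped (sum over which currently-grounded one goes next):
  1 to go: {3} 1  {4} 1
  2 to go: {0,3} 1  {2,4} 1  {3,4} 2
  3 to go: {0,3,4} 3  {1,2,4} 1  {2,3,4} 3
  if 0:e drops first: 4 orders
  if 1:o drops first: 6 orders
heap linearizations: 10

10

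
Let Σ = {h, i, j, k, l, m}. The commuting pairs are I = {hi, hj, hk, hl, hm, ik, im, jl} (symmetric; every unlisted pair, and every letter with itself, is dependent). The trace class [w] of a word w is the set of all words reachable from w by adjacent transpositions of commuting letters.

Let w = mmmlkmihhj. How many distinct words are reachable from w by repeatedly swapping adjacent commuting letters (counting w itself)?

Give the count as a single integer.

135

drop 0:m onto floor
drop 1:m onto {0:m}
drop 2:m onto {1:m}
drop 3:l onto {2:m}
drop 4:k onto {3:l}
drop 5:m onto {4:k}
drop 6:i onto {3:l}
drop 7:h onto floor
drop 8:h onto {7:h}
drop 9:j onto {5:m, 6:i}
ground layer = {0:m, 7:h}
drop-orders for the pieces not yet dropped (sum over which currently-grounded one goes next):
  1 to go: {8} 1  {9} 1
  2 to go: {5,9} 1  {6,9} 1  {7,8} 1  {8,9} 2
  3 to go: {4,5,9} 1  {5,6,9} 2  {5,8,9} 3  {6,8,9} 3  {7,8,9} 3
  4 to go: {4,5,6,9} 3  {4,5,8,9} 4  {5,6,8,9} 8  {5,7,8,9} 6  {6,7,8,9} 6
  5 to go: {3,4,5,6,9} 3  {4,5,6,8,9} 15  {4,5,7,8,9} 10  {5,6,7,8,9} 20
  6 to go: {2,3,4,5,6,9} 3  {3,4,5,6,8,9} 18  {4,5,6,7,8,9} 45
  7 to go: {1,2,3,4,5,6,9} 3  {2,3,4,5,6,8,9} 21  {3,4,5,6,7,8,9} 63
  8 to go: {0,1,2,3,4,5,6,9} 3  {1,2,3,4,5,6,8,9} 24  {2,3,4,5,6,7,8,9} 84
  if 0:m drops first: 108 orders
  if 7:h drops first: 27 orders
heap linearizations: 135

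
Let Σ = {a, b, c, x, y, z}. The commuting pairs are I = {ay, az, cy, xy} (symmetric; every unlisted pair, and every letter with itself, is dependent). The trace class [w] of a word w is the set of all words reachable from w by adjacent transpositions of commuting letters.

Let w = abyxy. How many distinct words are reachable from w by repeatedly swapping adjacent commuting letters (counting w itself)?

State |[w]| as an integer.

drop 0:a onto floor
drop 1:b onto {0:a}
drop 2:y onto {1:b}
drop 3:x onto {1:b}
drop 4:y onto {2:y}
ground layer = {0:a}
drop-orders for the pieces not yet dropped (sum over which currently-grounded one goes next):
  1 to go: {3} 1  {4} 1
  2 to go: {2,4} 1  {3,4} 2
  3 to go: {2,3,4} 3
  if 0:a drops first: 3 orders

3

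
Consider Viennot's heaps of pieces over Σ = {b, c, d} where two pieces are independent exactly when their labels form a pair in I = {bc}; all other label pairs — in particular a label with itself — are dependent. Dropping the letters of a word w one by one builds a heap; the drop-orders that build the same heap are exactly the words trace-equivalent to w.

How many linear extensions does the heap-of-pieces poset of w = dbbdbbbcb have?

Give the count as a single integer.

5

piece 0:d — minimal
piece 1:b rests on {0:d}
piece 2:b rests on {1:b}
piece 3:d rests on {2:b}
piece 4:b rests on {3:d}
piece 5:b rests on {4:b}
piece 6:b rests on {5:b}
piece 7:c rests on {3:d}
piece 8:b rests on {6:b}
minimal pieces: {0:d}
ways to finish when only these pieces remain (= sum over removing one remaining piece with nothing left below it):
  1 left: {7}→1  {8}→1
  2 left: {6,8}→1  {7,8}→2
  3 left: {5,6,8}→1  {6,7,8}→3
  4 left: {4,5,6,8}→1  {5,6,7,8}→4
  5 left: {4,5,6,7,8}→5
  6 left: {3,4,5,6,7,8}→5
  7 left: {2,3,4,5,6,7,8}→5
  placing 0:d first → 5 extensions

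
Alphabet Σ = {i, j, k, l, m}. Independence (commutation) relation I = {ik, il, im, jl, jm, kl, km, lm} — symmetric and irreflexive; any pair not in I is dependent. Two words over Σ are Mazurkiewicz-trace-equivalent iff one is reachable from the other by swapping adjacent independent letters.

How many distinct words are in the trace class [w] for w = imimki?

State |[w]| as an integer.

#0=i has no predecessor
#1=m has no predecessor
#2=i depends on [0:i]
#3=m depends on [1:m]
#4=k has no predecessor
#5=i depends on [2:i]
sources: [0:i, 1:m, 4:k]
N(rest) = Σ N(rest − s) over sources s of rest; N(one piece) = 1:
  size 1 → [3]=1  [4]=1  [5]=1
  size 2 → [1,3]=1  [2,5]=1  [3,4]=2  [3,5]=2  [4,5]=2
  size 3 → [0,2,5]=1  [1,3,4]=3  [1,3,5]=3  [2,3,5]=3  [2,4,5]=3  [3,4,5]=6
  size 4 → [0,2,3,5]=4  [0,2,4,5]=4  [1,2,3,5]=6  [1,3,4,5]=12  [2,3,4,5]=12
  first=0(i) contributes 30
  first=1(m) contributes 20
  first=4(k) contributes 10
|[w]| = 60

60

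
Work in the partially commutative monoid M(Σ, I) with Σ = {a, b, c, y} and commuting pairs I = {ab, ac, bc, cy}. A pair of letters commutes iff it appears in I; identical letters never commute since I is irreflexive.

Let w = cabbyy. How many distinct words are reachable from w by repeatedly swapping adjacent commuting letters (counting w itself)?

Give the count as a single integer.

18

piece 0:c — minimal
piece 1:a — minimal
piece 2:b — minimal
piece 3:b rests on {2:b}
piece 4:y rests on {1:a, 3:b}
piece 5:y rests on {4:y}
minimal pieces: {0:c, 1:a, 2:b}
ways to finish when only these pieces remain (= sum over removing one remaining piece with nothing left below it):
  1 left: {0}→1  {5}→1
  2 left: {0,5}→2  {4,5}→1
  3 left: {0,4,5}→3  {1,4,5}→1  {3,4,5}→1
  4 left: {0,1,4,5}→4  {0,3,4,5}→4  {1,3,4,5}→2  {2,3,4,5}→1
  placing 0:c first → 3 extensions
  placing 1:a first → 5 extensions
  placing 2:b first → 10 extensions
total linear extensions = 18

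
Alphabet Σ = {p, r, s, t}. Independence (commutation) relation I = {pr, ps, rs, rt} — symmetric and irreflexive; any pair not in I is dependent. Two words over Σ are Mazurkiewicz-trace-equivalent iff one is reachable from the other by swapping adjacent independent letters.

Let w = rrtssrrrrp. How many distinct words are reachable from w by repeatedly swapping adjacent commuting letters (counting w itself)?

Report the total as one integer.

0(r) covers ∅
1(r) covers 0:r
2(t) covers ∅
3(s) covers 2:t
4(s) covers 3:s
5(r) covers 1:r
6(r) covers 5:r
7(r) covers 6:r
8(r) covers 7:r
9(p) covers 2:t
floor of heap: 0:r, 2:t
completions by unplaced set U, small U first (add the entries for U minus each lowest piece of U):
  |U|=1: {4}:1  {8}:1  {9}:1
  |U|=2: {3,4}:1  {4,8}:2  {4,9}:2  {7,8}:1  {8,9}:2
  |U|=3: {3,4,8}:3  {3,4,9}:3  {4,7,8}:3  {4,8,9}:6  {6,7,8}:1  {7,8,9}:3
  |U|=4: {2,3,4,9}:3  {3,4,7,8}:6  {3,4,8,9}:12  {4,6,7,8}:4  {4,7,8,9}:12  {5,6,7,8}:1  {6,7,8,9}:4
  |U|=5: {1,5,6,7,8}:1  {2,3,4,8,9}:15  {3,4,6,7,8}:10  {3,4,7,8,9}:30  {4,5,6,7,8}:5  {4,6,7,8,9}:20  {5,6,7,8,9}:5
  |U|=6: {0,1,5,6,7,8}:1  {1,4,5,6,7,8}:6  {1,5,6,7,8,9}:6  {2,3,4,7,8,9}:45  {3,4,5,6,7,8}:15  {3,4,6,7,8,9}:60  {4,5,6,7,8,9}:30
  |U|=7: {0,1,4,5,6,7,8}:7  {0,1,5,6,7,8,9}:7  {1,3,4,5,6,7,8}:21  {1,4,5,6,7,8,9}:42  {2,3,4,6,7,8,9}:105  {3,4,5,6,7,8,9}:105
  |U|=8: {0,1,3,4,5,6,7,8}:28  {0,1,4,5,6,7,8,9}:56  {1,3,4,5,6,7,8,9}:168  {2,3,4,5,6,7,8,9}:210
  start at 0(r): 378
  start at 2(t): 252
sum over floor = 630

630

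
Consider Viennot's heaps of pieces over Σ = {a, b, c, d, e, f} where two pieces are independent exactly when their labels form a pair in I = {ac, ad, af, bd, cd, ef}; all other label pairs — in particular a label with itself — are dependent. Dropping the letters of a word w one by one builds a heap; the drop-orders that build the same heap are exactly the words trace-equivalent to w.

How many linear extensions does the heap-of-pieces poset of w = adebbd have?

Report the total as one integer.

piece 0:a — minimal
piece 1:d — minimal
piece 2:e rests on {0:a, 1:d}
piece 3:b rests on {2:e}
piece 4:b rests on {3:b}
piece 5:d rests on {2:e}
minimal pieces: {0:a, 1:d}
ways to finish when only these pieces remain (= sum over removing one remaining piece with nothing left below it):
  1 left: {4}→1  {5}→1
  2 left: {3,4}→1  {4,5}→2
  3 left: {3,4,5}→3
  4 left: {2,3,4,5}→3
  placing 0:a first → 3 extensions
  placing 1:d first → 3 extensions
total linear extensions = 6

6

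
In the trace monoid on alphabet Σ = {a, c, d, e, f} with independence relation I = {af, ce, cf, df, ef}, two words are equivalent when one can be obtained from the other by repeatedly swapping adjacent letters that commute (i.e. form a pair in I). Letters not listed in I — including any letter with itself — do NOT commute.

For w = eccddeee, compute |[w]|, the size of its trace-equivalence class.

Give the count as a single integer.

piece 0:e — minimal
piece 1:c — minimal
piece 2:c rests on {1:c}
piece 3:d rests on {0:e, 2:c}
piece 4:d rests on {3:d}
piece 5:e rests on {4:d}
piece 6:e rests on {5:e}
piece 7:e rests on {6:e}
minimal pieces: {0:e, 1:c}
ways to finish when only these pieces remain (= sum over removing one remaining piece with nothing left below it):
  1 left: {7}→1
  2 left: {6,7}→1
  3 left: {5,6,7}→1
  4 left: {4,5,6,7}→1
  5 left: {3,4,5,6,7}→1
  6 left: {0,3,4,5,6,7}→1  {2,3,4,5,6,7}→1
  placing 0:e first → 1 extensions
  placing 1:c first → 2 extensions
total linear extensions = 3

3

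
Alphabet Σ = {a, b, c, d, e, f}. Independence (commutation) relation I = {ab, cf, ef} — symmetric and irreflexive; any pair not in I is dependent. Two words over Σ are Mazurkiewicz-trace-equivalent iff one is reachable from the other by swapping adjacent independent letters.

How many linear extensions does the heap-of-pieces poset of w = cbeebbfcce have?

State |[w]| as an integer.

0(c) covers ∅
1(b) covers 0:c
2(e) covers 1:b
3(e) covers 2:e
4(b) covers 3:e
5(b) covers 4:b
6(f) covers 5:b
7(c) covers 5:b
8(c) covers 7:c
9(e) covers 8:c
floor of heap: 0:c
completions by unplaced set U, small U first (add the entries for U minus each lowest piece of U):
  |U|=1: {6}:1  {9}:1
  |U|=2: {6,9}:2  {8,9}:1
  |U|=3: {6,8,9}:3  {7,8,9}:1
  |U|=4: {6,7,8,9}:4
  |U|=5: {5,6,7,8,9}:4
  |U|=6: {4,5,6,7,8,9}:4
  |U|=7: {3,4,5,6,7,8,9}:4
  |U|=8: {2,3,4,5,6,7,8,9}:4
  start at 0(c): 4

4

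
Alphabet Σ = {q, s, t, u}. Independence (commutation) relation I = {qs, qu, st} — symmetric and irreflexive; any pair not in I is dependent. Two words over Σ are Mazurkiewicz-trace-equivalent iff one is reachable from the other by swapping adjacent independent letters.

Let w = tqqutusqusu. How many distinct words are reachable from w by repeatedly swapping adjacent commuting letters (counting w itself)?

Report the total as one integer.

#0=t has no predecessor
#1=q depends on [0:t]
#2=q depends on [1:q]
#3=u depends on [0:t]
#4=t depends on [2:q, 3:u]
#5=u depends on [4:t]
#6=s depends on [5:u]
#7=q depends on [4:t]
#8=u depends on [6:s]
#9=s depends on [8:u]
#10=u depends on [9:s]
sources: [0:t]
N(rest) = Σ N(rest − s) over sources s of rest; N(one piece) = 1:
  size 1 → [7]=1  [10]=1
  size 2 → [7,10]=2  [9,10]=1
  size 3 → [7,9,10]=3  [8,9,10]=1
  size 4 → [6,8,9,10]=1  [7,8,9,10]=4
  size 5 → [5,6,8,9,10]=1  [6,7,8,9,10]=5
  size 6 → [5,6,7,8,9,10]=6
  size 7 → [4,5,6,7,8,9,10]=6
  size 8 → [2,4,5,6,7,8,9,10]=6  [3,4,5,6,7,8,9,10]=6
  size 9 → [1,2,4,5,6,7,8,9,10]=6  [2,3,4,5,6,7,8,9,10]=12
  first=0(t) contributes 18

18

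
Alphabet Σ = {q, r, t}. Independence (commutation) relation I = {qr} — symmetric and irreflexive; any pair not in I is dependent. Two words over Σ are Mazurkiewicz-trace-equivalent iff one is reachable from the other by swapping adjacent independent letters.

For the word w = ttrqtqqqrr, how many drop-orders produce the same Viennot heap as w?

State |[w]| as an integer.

20

piece 0:t — minimal
piece 1:t rests on {0:t}
piece 2:r rests on {1:t}
piece 3:q rests on {1:t}
piece 4:t rests on {2:r, 3:q}
piece 5:q rests on {4:t}
piece 6:q rests on {5:q}
piece 7:q rests on {6:q}
piece 8:r rests on {4:t}
piece 9:r rests on {8:r}
minimal pieces: {0:t}
ways to finish when only these pieces remain (= sum over removing one remaining piece with nothing left below it):
  1 left: {7}→1  {9}→1
  2 left: {6,7}→1  {7,9}→2  {8,9}→1
  3 left: {5,6,7}→1  {6,7,9}→3  {7,8,9}→3
  4 left: {5,6,7,9}→4  {6,7,8,9}→6
  5 left: {5,6,7,8,9}→10
  6 left: {4,5,6,7,8,9}→10
  7 left: {2,4,5,6,7,8,9}→10  {3,4,5,6,7,8,9}→10
  8 left: {2,3,4,5,6,7,8,9}→20
  placing 0:t first → 20 extensions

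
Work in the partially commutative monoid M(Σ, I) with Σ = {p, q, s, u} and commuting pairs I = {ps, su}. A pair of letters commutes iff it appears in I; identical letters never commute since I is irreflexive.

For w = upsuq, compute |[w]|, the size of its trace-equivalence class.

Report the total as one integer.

4

#0=u has no predecessor
#1=p depends on [0:u]
#2=s has no predecessor
#3=u depends on [1:p]
#4=q depends on [2:s, 3:u]
sources: [0:u, 2:s]
N(rest) = Σ N(rest − s) over sources s of rest; N(one piece) = 1:
  size 1 → [4]=1
  size 2 → [2,4]=1  [3,4]=1
  size 3 → [1,3,4]=1  [2,3,4]=2
  first=0(u) contributes 3
  first=2(s) contributes 1
|[w]| = 4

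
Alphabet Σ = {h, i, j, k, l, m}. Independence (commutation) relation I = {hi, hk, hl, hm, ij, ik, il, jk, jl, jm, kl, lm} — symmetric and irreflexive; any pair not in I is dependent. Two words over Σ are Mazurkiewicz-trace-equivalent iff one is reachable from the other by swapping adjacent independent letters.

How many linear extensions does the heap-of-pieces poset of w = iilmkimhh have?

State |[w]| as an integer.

504

piece 0:i — minimal
piece 1:i rests on {0:i}
piece 2:l — minimal
piece 3:m rests on {1:i}
piece 4:k rests on {3:m}
piece 5:i rests on {3:m}
piece 6:m rests on {4:k, 5:i}
piece 7:h — minimal
piece 8:h rests on {7:h}
minimal pieces: {0:i, 2:l, 7:h}
ways to finish when only these pieces remain (= sum over removing one remaining piece with nothing left below it):
  1 left: {2}→1  {6}→1  {8}→1
  2 left: {2,6}→2  {2,8}→2  {4,6}→1  {5,6}→1  {6,8}→2  {7,8}→1
  3 left: {2,4,6}→3  {2,5,6}→3  {2,6,8}→6  {2,7,8}→3  {4,5,6}→2  {4,6,8}→3  {5,6,8}→3  {6,7,8}→3
  4 left: {2,4,5,6}→8  {2,4,6,8}→12  {2,5,6,8}→12  {2,6,7,8}→12  {3,4,5,6}→2  {4,5,6,8}→8  {4,6,7,8}→6  {5,6,7,8}→6
  5 left: {1,3,4,5,6}→2  {2,3,4,5,6}→10  {2,4,5,6,8}→40  {2,4,6,7,8}→30  {2,5,6,7,8}→30  {3,4,5,6,8}→10  {4,5,6,7,8}→20
  6 left: {0,1,3,4,5,6}→2  {1,2,3,4,5,6}→12  {1,3,4,5,6,8}→12  {2,3,4,5,6,8}→60  {2,4,5,6,7,8}→120  {3,4,5,6,7,8}→30
  7 left: {0,1,2,3,4,5,6}→14  {0,1,3,4,5,6,8}→14  {1,2,3,4,5,6,8}→84  {1,3,4,5,6,7,8}→42  {2,3,4,5,6,7,8}→210
  placing 0:i first → 336 extensions
  placing 2:l first → 56 extensions
  placing 7:h first → 112 extensions
total linear extensions = 504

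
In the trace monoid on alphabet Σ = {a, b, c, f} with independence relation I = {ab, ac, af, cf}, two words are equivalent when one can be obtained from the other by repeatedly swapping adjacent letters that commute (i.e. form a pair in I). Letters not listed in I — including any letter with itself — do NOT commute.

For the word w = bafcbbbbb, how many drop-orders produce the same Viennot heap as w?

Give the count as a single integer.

18

0(b) covers ∅
1(a) covers ∅
2(f) covers 0:b
3(c) covers 0:b
4(b) covers 2:f, 3:c
5(b) covers 4:b
6(b) covers 5:b
7(b) covers 6:b
8(b) covers 7:b
floor of heap: 0:b, 1:a
completions by unplaced set U, small U first (add the entries for U minus each lowest piece of U):
  |U|=1: {1}:1  {8}:1
  |U|=2: {1,8}:2  {7,8}:1
  |U|=3: {1,7,8}:3  {6,7,8}:1
  |U|=4: {1,6,7,8}:4  {5,6,7,8}:1
  |U|=5: {1,5,6,7,8}:5  {4,5,6,7,8}:1
  |U|=6: {1,4,5,6,7,8}:6  {2,4,5,6,7,8}:1  {3,4,5,6,7,8}:1
  |U|=7: {1,2,4,5,6,7,8}:7  {1,3,4,5,6,7,8}:7  {2,3,4,5,6,7,8}:2
  start at 0(b): 16
  start at 1(a): 2
sum over floor = 18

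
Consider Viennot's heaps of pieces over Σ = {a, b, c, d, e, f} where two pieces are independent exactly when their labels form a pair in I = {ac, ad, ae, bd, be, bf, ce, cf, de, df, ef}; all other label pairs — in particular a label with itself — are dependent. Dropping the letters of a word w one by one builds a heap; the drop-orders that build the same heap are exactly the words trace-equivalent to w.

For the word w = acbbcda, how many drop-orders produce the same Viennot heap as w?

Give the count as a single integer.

6

piece 0:a — minimal
piece 1:c — minimal
piece 2:b rests on {0:a, 1:c}
piece 3:b rests on {2:b}
piece 4:c rests on {3:b}
piece 5:d rests on {4:c}
piece 6:a rests on {3:b}
minimal pieces: {0:a, 1:c}
ways to finish when only these pieces remain (= sum over removing one remaining piece with nothing left below it):
  1 left: {5}→1  {6}→1
  2 left: {4,5}→1  {5,6}→2
  3 left: {4,5,6}→3
  4 left: {3,4,5,6}→3
  5 left: {2,3,4,5,6}→3
  placing 0:a first → 3 extensions
  placing 1:c first → 3 extensions
total linear extensions = 6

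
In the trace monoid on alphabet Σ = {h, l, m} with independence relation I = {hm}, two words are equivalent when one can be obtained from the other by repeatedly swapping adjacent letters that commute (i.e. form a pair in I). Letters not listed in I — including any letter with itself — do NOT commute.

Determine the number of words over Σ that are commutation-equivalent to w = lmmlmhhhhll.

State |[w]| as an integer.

0(l) covers ∅
1(m) covers 0:l
2(m) covers 1:m
3(l) covers 2:m
4(m) covers 3:l
5(h) covers 3:l
6(h) covers 5:h
7(h) covers 6:h
8(h) covers 7:h
9(l) covers 4:m, 8:h
10(l) covers 9:l
floor of heap: 0:l
completions by unplaced set U, small U first (add the entries for U minus each lowest piece of U):
  |U|=1: {10}:1
  |U|=2: {9,10}:1
  |U|=3: {4,9,10}:1  {8,9,10}:1
  |U|=4: {4,8,9,10}:2  {7,8,9,10}:1
  |U|=5: {4,7,8,9,10}:3  {6,7,8,9,10}:1
  |U|=6: {4,6,7,8,9,10}:4  {5,6,7,8,9,10}:1
  |U|=7: {4,5,6,7,8,9,10}:5
  |U|=8: {3,4,5,6,7,8,9,10}:5
  |U|=9: {2,3,4,5,6,7,8,9,10}:5
  start at 0(l): 5

5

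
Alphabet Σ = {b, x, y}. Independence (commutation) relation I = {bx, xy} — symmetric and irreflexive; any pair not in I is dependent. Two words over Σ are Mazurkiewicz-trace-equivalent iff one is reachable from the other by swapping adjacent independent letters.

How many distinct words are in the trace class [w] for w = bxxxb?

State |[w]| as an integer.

0(b) covers ∅
1(x) covers ∅
2(x) covers 1:x
3(x) covers 2:x
4(b) covers 0:b
floor of heap: 0:b, 1:x
completions by unplaced set U, small U first (add the entries for U minus each lowest piece of U):
  |U|=1: {3}:1  {4}:1
  |U|=2: {0,4}:1  {2,3}:1  {3,4}:2
  |U|=3: {0,3,4}:3  {1,2,3}:1  {2,3,4}:3
  start at 0(b): 4
  start at 1(x): 6
sum over floor = 10

10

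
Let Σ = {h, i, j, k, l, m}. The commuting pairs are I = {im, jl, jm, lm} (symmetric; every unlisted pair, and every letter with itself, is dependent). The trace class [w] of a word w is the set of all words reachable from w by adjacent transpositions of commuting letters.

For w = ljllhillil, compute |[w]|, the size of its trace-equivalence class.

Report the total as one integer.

drop 0:l onto floor
drop 1:j onto floor
drop 2:l onto {0:l}
drop 3:l onto {2:l}
drop 4:h onto {1:j, 3:l}
drop 5:i onto {4:h}
drop 6:l onto {5:i}
drop 7:l onto {6:l}
drop 8:i onto {7:l}
drop 9:l onto {8:i}
ground layer = {0:l, 1:j}
drop-orders for the pieces not yet dropped (sum over which currently-grounded one goes next):
  1 to go: {9} 1
  2 to go: {8,9} 1
  3 to go: {7,8,9} 1
  4 to go: {6,7,8,9} 1
  5 to go: {5,6,7,8,9} 1
  6 to go: {4,5,6,7,8,9} 1
  7 to go: {1,4,5,6,7,8,9} 1  {3,4,5,6,7,8,9} 1
  8 to go: {1,3,4,5,6,7,8,9} 2  {2,3,4,5,6,7,8,9} 1
  if 0:l drops first: 3 orders
  if 1:j drops first: 1 orders
heap linearizations: 4

4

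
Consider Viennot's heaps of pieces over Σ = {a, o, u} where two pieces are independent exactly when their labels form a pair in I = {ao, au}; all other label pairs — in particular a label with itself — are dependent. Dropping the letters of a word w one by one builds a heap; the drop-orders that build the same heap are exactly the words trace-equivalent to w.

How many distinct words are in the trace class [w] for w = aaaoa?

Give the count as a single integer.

0(a) covers ∅
1(a) covers 0:a
2(a) covers 1:a
3(o) covers ∅
4(a) covers 2:a
floor of heap: 0:a, 3:o
completions by unplaced set U, small U first (add the entries for U minus each lowest piece of U):
  |U|=1: {3}:1  {4}:1
  |U|=2: {2,4}:1  {3,4}:2
  |U|=3: {1,2,4}:1  {2,3,4}:3
  start at 0(a): 4
  start at 3(o): 1
sum over floor = 5

5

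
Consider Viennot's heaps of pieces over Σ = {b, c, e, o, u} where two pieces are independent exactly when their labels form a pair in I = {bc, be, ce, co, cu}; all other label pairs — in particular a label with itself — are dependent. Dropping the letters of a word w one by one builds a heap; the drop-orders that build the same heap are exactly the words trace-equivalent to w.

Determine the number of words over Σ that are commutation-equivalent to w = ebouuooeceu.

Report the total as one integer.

#0=e has no predecessor
#1=b has no predecessor
#2=o depends on [0:e, 1:b]
#3=u depends on [2:o]
#4=u depends on [3:u]
#5=o depends on [4:u]
#6=o depends on [5:o]
#7=e depends on [6:o]
#8=c has no predecessor
#9=e depends on [7:e]
#10=u depends on [9:e]
sources: [0:e, 1:b, 8:c]
N(rest) = Σ N(rest − s) over sources s of rest; N(one piece) = 1:
  size 1 → [8]=1  [10]=1
  size 2 → [8,10]=2  [9,10]=1
  size 3 → [7,9,10]=1  [8,9,10]=3
  size 4 → [6,7,9,10]=1  [7,8,9,10]=4
  size 5 → [5,6,7,9,10]=1  [6,7,8,9,10]=5
  size 6 → [4,5,6,7,9,10]=1  [5,6,7,8,9,10]=6
  size 7 → [3,4,5,6,7,9,10]=1  [4,5,6,7,8,9,10]=7
  size 8 → [2,3,4,5,6,7,9,10]=1  [3,4,5,6,7,8,9,10]=8
  size 9 → [0,2,3,4,5,6,7,9,10]=1  [1,2,3,4,5,6,7,9,10]=1  [2,3,4,5,6,7,8,9,10]=9
  first=0(e) contributes 10
  first=1(b) contributes 10
  first=8(c) contributes 2
|[w]| = 22

22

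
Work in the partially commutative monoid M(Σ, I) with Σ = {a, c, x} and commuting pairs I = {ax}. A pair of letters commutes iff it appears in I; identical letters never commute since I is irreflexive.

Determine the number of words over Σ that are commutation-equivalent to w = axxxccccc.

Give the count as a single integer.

0(a) covers ∅
1(x) covers ∅
2(x) covers 1:x
3(x) covers 2:x
4(c) covers 0:a, 3:x
5(c) covers 4:c
6(c) covers 5:c
7(c) covers 6:c
8(c) covers 7:c
floor of heap: 0:a, 1:x
completions by unplaced set U, small U first (add the entries for U minus each lowest piece of U):
  |U|=1: {8}:1
  |U|=2: {7,8}:1
  |U|=3: {6,7,8}:1
  |U|=4: {5,6,7,8}:1
  |U|=5: {4,5,6,7,8}:1
  |U|=6: {0,4,5,6,7,8}:1  {3,4,5,6,7,8}:1
  |U|=7: {0,3,4,5,6,7,8}:2  {2,3,4,5,6,7,8}:1
  start at 0(a): 1
  start at 1(x): 3
sum over floor = 4

4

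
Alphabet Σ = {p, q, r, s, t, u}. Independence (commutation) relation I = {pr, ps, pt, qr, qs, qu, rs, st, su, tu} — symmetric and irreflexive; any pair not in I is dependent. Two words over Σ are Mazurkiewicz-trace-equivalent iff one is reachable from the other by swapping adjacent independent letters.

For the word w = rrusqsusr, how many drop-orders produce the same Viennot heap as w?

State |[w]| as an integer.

504

drop 0:r onto floor
drop 1:r onto {0:r}
drop 2:u onto {1:r}
drop 3:s onto floor
drop 4:q onto floor
drop 5:s onto {3:s}
drop 6:u onto {2:u}
drop 7:s onto {5:s}
drop 8:r onto {6:u}
ground layer = {0:r, 3:s, 4:q}
drop-orders for the pieces not yet dropped (sum over which currently-grounded one goes next):
  1 to go: {4} 1  {7} 1  {8} 1
  2 to go: {4,7} 2  {4,8} 2  {5,7} 1  {6,8} 1  {7,8} 2
  3 to go: {2,6,8} 1  {3,5,7} 1  {4,5,7} 3  {4,6,8} 3  {4,7,8} 6  {5,7,8} 3  {6,7,8} 3
  4 to go: {1,2,6,8} 1  {2,4,6,8} 4  {2,6,7,8} 4  {3,4,5,7} 4  {3,5,7,8} 4  {4,5,7,8} 12  {4,6,7,8} 12  {5,6,7,8} 6
  5 to go: {0,1,2,6,8} 1  {1,2,4,6,8} 5  {1,2,6,7,8} 5  {2,4,6,7,8} 20  {2,5,6,7,8} 10  {3,4,5,7,8} 20  {3,5,6,7,8} 10  {4,5,6,7,8} 30
  6 to go: {0,1,2,4,6,8} 6  {0,1,2,6,7,8} 6  {1,2,4,6,7,8} 30  {1,2,5,6,7,8} 15  {2,3,5,6,7,8} 20  {2,4,5,6,7,8} 60  {3,4,5,6,7,8} 60
  7 to go: {0,1,2,4,6,7,8} 42  {0,1,2,5,6,7,8} 21  {1,2,3,5,6,7,8} 35  {1,2,4,5,6,7,8} 105  {2,3,4,5,6,7,8} 140
  if 0:r drops first: 280 orders
  if 3:s drops first: 168 orders
  if 4:q drops first: 56 orders
heap linearizations: 504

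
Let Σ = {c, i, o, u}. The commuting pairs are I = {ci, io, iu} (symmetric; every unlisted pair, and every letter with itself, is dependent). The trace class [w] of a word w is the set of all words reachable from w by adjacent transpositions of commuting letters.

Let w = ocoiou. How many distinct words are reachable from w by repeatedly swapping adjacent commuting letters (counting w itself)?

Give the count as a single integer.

6

0(o) covers ∅
1(c) covers 0:o
2(o) covers 1:c
3(i) covers ∅
4(o) covers 2:o
5(u) covers 4:o
floor of heap: 0:o, 3:i
completions by unplaced set U, small U first (add the entries for U minus each lowest piece of U):
  |U|=1: {3}:1  {5}:1
  |U|=2: {3,5}:2  {4,5}:1
  |U|=3: {2,4,5}:1  {3,4,5}:3
  |U|=4: {1,2,4,5}:1  {2,3,4,5}:4
  start at 0(o): 5
  start at 3(i): 1
sum over floor = 6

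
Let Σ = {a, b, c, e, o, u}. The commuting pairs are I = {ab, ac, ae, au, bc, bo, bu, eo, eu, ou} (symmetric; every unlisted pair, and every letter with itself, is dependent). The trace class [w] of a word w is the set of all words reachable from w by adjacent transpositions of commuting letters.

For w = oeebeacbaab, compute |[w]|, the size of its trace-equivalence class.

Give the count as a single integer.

0(o) covers ∅
1(e) covers ∅
2(e) covers 1:e
3(b) covers 2:e
4(e) covers 3:b
5(a) covers 0:o
6(c) covers 0:o, 4:e
7(b) covers 4:e
8(a) covers 5:a
9(a) covers 8:a
10(b) covers 7:b
floor of heap: 0:o, 1:e
completions by unplaced set U, small U first (add the entries for U minus each lowest piece of U):
  |U|=1: {6}:1  {9}:1  {10}:1
  |U|=2: {6,9}:2  {6,10}:2  {7,10}:1  {8,9}:1  {9,10}:2
  |U|=3: {5,8,9}:1  {6,7,10}:3  {6,8,9}:3  {6,9,10}:6  {7,9,10}:3  {8,9,10}:3
  |U|=4: {4,6,7,10}:3  {5,6,8,9}:4  {5,8,9,10}:4  {6,7,9,10}:12  {6,8,9,10}:12  {7,8,9,10}:6
  |U|=5: {0,5,6,8,9}:4  {3,4,6,7,10}:3  {4,6,7,9,10}:15  {5,6,8,9,10}:20  {5,7,8,9,10}:10  {6,7,8,9,10}:30
  |U|=6: {0,5,6,8,9,10}:24  {2,3,4,6,7,10}:3  {3,4,6,7,9,10}:18  {4,6,7,8,9,10}:45  {5,6,7,8,9,10}:60
  |U|=7: {0,5,6,7,8,9,10}:84  {1,2,3,4,6,7,10}:3  {2,3,4,6,7,9,10}:21  {3,4,6,7,8,9,10}:63  {4,5,6,7,8,9,10}:105
  |U|=8: {0,4,5,6,7,8,9,10}:189  {1,2,3,4,6,7,9,10}:24  {2,3,4,6,7,8,9,10}:84  {3,4,5,6,7,8,9,10}:168
  |U|=9: {0,3,4,5,6,7,8,9,10}:357  {1,2,3,4,6,7,8,9,10}:108  {2,3,4,5,6,7,8,9,10}:252
  start at 0(o): 360
  start at 1(e): 609
sum over floor = 969

969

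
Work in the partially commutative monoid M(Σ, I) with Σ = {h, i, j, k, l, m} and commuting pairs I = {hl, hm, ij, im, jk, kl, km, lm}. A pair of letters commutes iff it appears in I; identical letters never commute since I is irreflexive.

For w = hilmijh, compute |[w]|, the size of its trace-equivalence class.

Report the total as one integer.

#0=h has no predecessor
#1=i depends on [0:h]
#2=l depends on [1:i]
#3=m has no predecessor
#4=i depends on [2:l]
#5=j depends on [2:l, 3:m]
#6=h depends on [4:i, 5:j]
sources: [0:h, 3:m]
N(rest) = Σ N(rest − s) over sources s of rest; N(one piece) = 1:
  size 1 → [6]=1
  size 2 → [4,6]=1  [5,6]=1
  size 3 → [3,5,6]=1  [4,5,6]=2
  size 4 → [2,4,5,6]=2  [3,4,5,6]=3
  size 5 → [1,2,4,5,6]=2  [2,3,4,5,6]=5
  first=0(h) contributes 7
  first=3(m) contributes 2
|[w]| = 9

9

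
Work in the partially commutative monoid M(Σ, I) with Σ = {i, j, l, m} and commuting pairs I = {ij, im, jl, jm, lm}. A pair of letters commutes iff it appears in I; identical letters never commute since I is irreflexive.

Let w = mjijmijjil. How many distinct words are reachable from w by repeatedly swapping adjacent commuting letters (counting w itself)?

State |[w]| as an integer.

drop 0:m onto floor
drop 1:j onto floor
drop 2:i onto floor
drop 3:j onto {1:j}
drop 4:m onto {0:m}
drop 5:i onto {2:i}
drop 6:j onto {3:j}
drop 7:j onto {6:j}
drop 8:i onto {5:i}
drop 9:l onto {8:i}
ground layer = {0:m, 1:j, 2:i}
drop-orders for the pieces not yet dropped (sum over which currently-grounded one goes next):
  1 to go: {4} 1  {7} 1  {9} 1
  2 to go: {0,4} 1  {4,7} 2  {4,9} 2  {6,7} 1  {7,9} 2  {8,9} 1
  3 to go: {0,4,7} 3  {0,4,9} 3  {3,6,7} 1  {4,6,7} 3  {4,7,9} 6  {4,8,9} 3  {5,8,9} 1  {6,7,9} 3  {7,8,9} 3
  4 to go: {0,4,6,7} 6  {0,4,7,9} 12  {0,4,8,9} 6  {1,3,6,7} 1  {2,5,8,9} 1  {3,4,6,7} 4  {3,6,7,9} 4  {4,5,8,9} 4  {4,6,7,9} 12  {4,7,8,9} 12  {5,7,8,9} 4  {6,7,8,9} 6
  5 to go: {0,3,4,6,7} 10  {0,4,5,8,9} 10  {0,4,6,7,9} 30  {0,4,7,8,9} 30  {1,3,4,6,7} 5  {1,3,6,7,9} 5  {2,4,5,8,9} 5  {2,5,7,8,9} 5  {3,4,6,7,9} 20  {3,6,7,8,9} 10  {4,5,7,8,9} 20  {4,6,7,8,9} 30  {5,6,7,8,9} 10
  6 to go: {0,1,3,4,6,7} 15  {0,2,4,5,8,9} 15  {0,3,4,6,7,9} 60  {0,4,5,7,8,9} 60  {0,4,6,7,8,9} 90  {1,3,4,6,7,9} 30  {1,3,6,7,8,9} 15  {2,4,5,7,8,9} 30  {2,5,6,7,8,9} 15  {3,4,6,7,8,9} 60  {3,5,6,7,8,9} 20  {4,5,6,7,8,9} 60
  7 to go: {0,1,3,4,6,7,9} 105  {0,2,4,5,7,8,9} 105  {0,3,4,6,7,8,9} 210  {0,4,5,6,7,8,9} 210  {1,3,4,6,7,8,9} 105  {1,3,5,6,7,8,9} 35  {2,3,5,6,7,8,9} 35  {2,4,5,6,7,8,9} 105  {3,4,5,6,7,8,9} 140
  8 to go: {0,1,3,4,6,7,8,9} 420  {0,2,4,5,6,7,8,9} 420  {0,3,4,5,6,7,8,9} 560  {1,2,3,5,6,7,8,9} 70  {1,3,4,5,6,7,8,9} 280  {2,3,4,5,6,7,8,9} 280
  if 0:m drops first: 630 orders
  if 1:j drops first: 1260 orders
  if 2:i drops first: 1260 orders
heap linearizations: 3150

3150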